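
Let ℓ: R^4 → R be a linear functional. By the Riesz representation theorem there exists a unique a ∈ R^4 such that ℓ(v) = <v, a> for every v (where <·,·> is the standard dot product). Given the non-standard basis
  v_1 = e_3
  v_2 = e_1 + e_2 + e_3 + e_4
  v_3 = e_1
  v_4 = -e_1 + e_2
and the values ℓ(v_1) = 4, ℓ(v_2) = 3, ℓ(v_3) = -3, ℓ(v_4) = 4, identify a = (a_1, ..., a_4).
a = (-3, 1, 4, 1)

Write a = (a_1, ..., a_4) in the standard basis. For each basis vector v_i, ℓ(v_i) = <v_i, a> is a linear equation in the a_j's. Collect the n equations into a matrix system V a = ℓ, where row i of V is v_i (expressed in the standard basis). Since V is invertible (lower-triangular with 1s on the diagonal, up to permutation), solve by back-substitution:
  V =
[[0, 0, 1, 0],
 [1, 1, 1, 1],
 [1, 0, 0, 0],
 [-1, 1, 0, 0]]
  V a = (4, 3, -3, 4)
Solving gives a = (-3, 1, 4, 1).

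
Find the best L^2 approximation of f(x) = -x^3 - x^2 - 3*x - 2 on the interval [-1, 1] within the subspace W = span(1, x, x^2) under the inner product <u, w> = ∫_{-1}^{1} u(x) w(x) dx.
g(x) = -x^2 - 18*x/5 - 2

The best approximation g ∈ W is the orthogonal projection of f onto W. Writing g = a_0 + a_1 x + a_2 x^2, the coefficients solve the normal equations G · a = b where
  G_{ij} = <φ_i, φ_j> and b_i = <f, φ_i>, with φ_0 = 1, φ_1 = x, φ_2 = x^2.
G =
  [2, 0, 2/3]
  [0, 2/3, 0]
  [2/3, 0, 2/5],
b = (-14/3, -12/5, -26/15).
Solving gives a_0 = -2, a_1 = -18/5, a_2 = -1, so
  g(x) = -x^2 - 18*x/5 - 2.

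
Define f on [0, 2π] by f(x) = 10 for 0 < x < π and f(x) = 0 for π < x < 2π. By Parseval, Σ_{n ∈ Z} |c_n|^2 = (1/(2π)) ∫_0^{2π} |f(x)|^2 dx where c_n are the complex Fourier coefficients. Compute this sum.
Σ |c_n|^2 = 50

Parseval equates the L^2 energy of f (normalised by 1/(2π)) with the ℓ^2 sum of its Fourier coefficients: (1/(2π)) ∫_0^{2π} |f|^2 = Σ |c_n|^2.
Compute the left side: (1/(2π)) [∫_0^π 10^2 dx + ∫_π^{2π} 0^2 dx] = (1/(2π)) · (100π + 0π) = (100 + 0)/2 = 50.
So Σ_{n ∈ Z} |c_n|^2 = 50.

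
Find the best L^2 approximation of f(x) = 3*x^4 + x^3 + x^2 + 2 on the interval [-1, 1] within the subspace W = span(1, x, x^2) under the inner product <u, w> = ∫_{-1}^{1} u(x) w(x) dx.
g(x) = 25*x^2/7 + 3*x/5 + 61/35

The best approximation g ∈ W is the orthogonal projection of f onto W. Writing g = a_0 + a_1 x + a_2 x^2, the coefficients solve the normal equations G · a = b where
  G_{ij} = <φ_i, φ_j> and b_i = <f, φ_i>, with φ_0 = 1, φ_1 = x, φ_2 = x^2.
G =
  [2, 0, 2/3]
  [0, 2/3, 0]
  [2/3, 0, 2/5],
b = (88/15, 2/5, 272/105).
Solving gives a_0 = 61/35, a_1 = 3/5, a_2 = 25/7, so
  g(x) = 25*x^2/7 + 3*x/5 + 61/35.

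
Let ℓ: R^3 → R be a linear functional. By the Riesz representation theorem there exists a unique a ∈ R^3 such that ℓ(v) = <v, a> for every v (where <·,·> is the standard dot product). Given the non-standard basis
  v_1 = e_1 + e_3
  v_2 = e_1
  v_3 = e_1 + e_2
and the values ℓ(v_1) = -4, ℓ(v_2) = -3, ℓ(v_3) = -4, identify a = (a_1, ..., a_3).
a = (-3, -1, -1)

Write a = (a_1, ..., a_3) in the standard basis. For each basis vector v_i, ℓ(v_i) = <v_i, a> is a linear equation in the a_j's. Collect the n equations into a matrix system V a = ℓ, where row i of V is v_i (expressed in the standard basis). Since V is invertible (lower-triangular with 1s on the diagonal, up to permutation), solve by back-substitution:
  V =
[[1, 0, 1],
 [1, 0, 0],
 [1, 1, 0]]
  V a = (-4, -3, -4)
Solving gives a = (-3, -1, -1).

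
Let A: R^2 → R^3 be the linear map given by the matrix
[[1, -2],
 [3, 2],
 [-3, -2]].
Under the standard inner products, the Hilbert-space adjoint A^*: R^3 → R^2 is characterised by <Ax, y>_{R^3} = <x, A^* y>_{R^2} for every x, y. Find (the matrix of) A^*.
A^* = A^T =
[[1, 3, -3],
 [-2, 2, -2]]

For real matrices with standard dot products, the defining identity <Ax, y> = <x, A^* y> gives (Ax)^T y = x^T (A^*) y, i.e. x^T A^T y = x^T (A^*) y. Since this holds for all x, y, we must have A^* = A^T. Therefore
A^* =
[[1, 3, -3],
 [-2, 2, -2]].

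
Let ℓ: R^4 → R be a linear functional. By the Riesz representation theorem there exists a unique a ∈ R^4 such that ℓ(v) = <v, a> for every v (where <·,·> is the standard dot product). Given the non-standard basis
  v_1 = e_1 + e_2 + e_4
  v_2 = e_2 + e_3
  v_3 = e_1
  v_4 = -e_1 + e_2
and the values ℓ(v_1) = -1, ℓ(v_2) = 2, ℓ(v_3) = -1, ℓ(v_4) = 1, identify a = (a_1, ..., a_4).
a = (-1, 0, 2, 0)

Write a = (a_1, ..., a_4) in the standard basis. For each basis vector v_i, ℓ(v_i) = <v_i, a> is a linear equation in the a_j's. Collect the n equations into a matrix system V a = ℓ, where row i of V is v_i (expressed in the standard basis). Since V is invertible (lower-triangular with 1s on the diagonal, up to permutation), solve by back-substitution:
  V =
[[1, 1, 0, 1],
 [0, 1, 1, 0],
 [1, 0, 0, 0],
 [-1, 1, 0, 0]]
  V a = (-1, 2, -1, 1)
Solving gives a = (-1, 0, 2, 0).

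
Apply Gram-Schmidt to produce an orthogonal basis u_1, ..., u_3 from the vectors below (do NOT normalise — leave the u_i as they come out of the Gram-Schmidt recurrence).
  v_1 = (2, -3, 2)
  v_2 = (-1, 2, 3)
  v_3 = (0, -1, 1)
Orthogonal basis:
  u_1 = (2, -3, 2)
  u_2 = (-13/17, 28/17, 55/17)
  u_3 = (-1/2, -4/13, 1/26)

Apply the Gram-Schmidt recurrence
  u_1 = v_1
  u_i = v_i − Σ_{j<i} ((v_i · u_j) / (u_j · u_j)) · u_j.

Step by step this gives:
  u_1 = (2, -3, 2)
  u_2 = (-13/17, 28/17, 55/17)
  u_3 = (-1/2, -4/13, 1/26)

Orthogonality check:
  u_2 · u_1 = 0 (should be 0)
  u_3 · u_1 = 0 (should be 0)
  u_3 · u_2 = 0 (should be 0)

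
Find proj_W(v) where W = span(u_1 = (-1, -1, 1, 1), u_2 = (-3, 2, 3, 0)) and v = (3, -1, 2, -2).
proj_W(v) = (5/6, 0, -5/6, -1/3)

Set up U = [u_1 | ... | u_2] ∈ R^(4×2). The projector onto W = col(U) is P = U (U^T U)^(-1) U^T.
Compute U^T U =
  [4, 4]
  [4, 22],
and U^T v = (-2, -5).
Solve U^T U · c = U^T v for the coefficients: c = (-1/3, -1/6). The projection is proj_W(v) = U c.
Check: (v - proj_W(v)) · u_1 = 0  (should be 0).
Check: (v - proj_W(v)) · u_2 = 0  (should be 0).
Result: proj_W(v) = (5/6, 0, -5/6, -1/3).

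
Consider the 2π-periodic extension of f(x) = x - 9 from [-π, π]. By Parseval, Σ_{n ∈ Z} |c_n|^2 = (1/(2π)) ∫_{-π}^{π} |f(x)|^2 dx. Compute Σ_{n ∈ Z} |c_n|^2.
Σ |c_n|^2 = π^2/3 + 81

Expand and integrate term by term over [-π, π]:
  ∫ (x)^2 dx = 1·(2π^3/3); ∫ 2·1·(-9)·x dx = 0 (odd integrand); ∫ (-9)^2 dx = 81·2π.
So (1/(2π)) ∫_{-π}^{π} (x - 9)^2 dx = 1π^2/3 + 81 = π^2/3 + 81.
Parseval ⇒ Σ |c_n|^2 = π^2/3 + 81.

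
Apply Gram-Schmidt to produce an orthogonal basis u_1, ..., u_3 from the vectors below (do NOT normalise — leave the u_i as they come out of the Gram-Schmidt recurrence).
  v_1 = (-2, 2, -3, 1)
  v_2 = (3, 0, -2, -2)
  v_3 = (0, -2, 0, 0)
Orthogonal basis:
  u_1 = (-2, 2, -3, 1)
  u_2 = (25/9, 2/9, -7/3, -17/9)
  u_3 = (-56/151, -234/151, -110/151, 26/151)

Apply the Gram-Schmidt recurrence
  u_1 = v_1
  u_i = v_i − Σ_{j<i} ((v_i · u_j) / (u_j · u_j)) · u_j.

Step by step this gives:
  u_1 = (-2, 2, -3, 1)
  u_2 = (25/9, 2/9, -7/3, -17/9)
  u_3 = (-56/151, -234/151, -110/151, 26/151)

Orthogonality check:
  u_2 · u_1 = 0 (should be 0)
  u_3 · u_1 = 0 (should be 0)
  u_3 · u_2 = 0 (should be 0)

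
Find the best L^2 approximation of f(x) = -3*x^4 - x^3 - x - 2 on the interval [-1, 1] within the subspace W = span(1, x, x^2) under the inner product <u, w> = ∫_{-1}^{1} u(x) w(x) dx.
g(x) = -18*x^2/7 - 8*x/5 - 61/35

The best approximation g ∈ W is the orthogonal projection of f onto W. Writing g = a_0 + a_1 x + a_2 x^2, the coefficients solve the normal equations G · a = b where
  G_{ij} = <φ_i, φ_j> and b_i = <f, φ_i>, with φ_0 = 1, φ_1 = x, φ_2 = x^2.
G =
  [2, 0, 2/3]
  [0, 2/3, 0]
  [2/3, 0, 2/5],
b = (-26/5, -16/15, -46/21).
Solving gives a_0 = -61/35, a_1 = -8/5, a_2 = -18/7, so
  g(x) = -18*x^2/7 - 8*x/5 - 61/35.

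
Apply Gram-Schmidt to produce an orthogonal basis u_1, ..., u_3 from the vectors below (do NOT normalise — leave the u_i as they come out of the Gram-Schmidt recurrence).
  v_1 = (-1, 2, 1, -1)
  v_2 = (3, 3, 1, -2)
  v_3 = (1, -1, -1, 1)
Orthogonal basis:
  u_1 = (-1, 2, 1, -1)
  u_2 = (27/7, 9/7, 1/7, -8/7)
  u_3 = (1/125, 42/125, -37/125, 46/125)

Apply the Gram-Schmidt recurrence
  u_1 = v_1
  u_i = v_i − Σ_{j<i} ((v_i · u_j) / (u_j · u_j)) · u_j.

Step by step this gives:
  u_1 = (-1, 2, 1, -1)
  u_2 = (27/7, 9/7, 1/7, -8/7)
  u_3 = (1/125, 42/125, -37/125, 46/125)

Orthogonality check:
  u_2 · u_1 = 0 (should be 0)
  u_3 · u_1 = 0 (should be 0)
  u_3 · u_2 = 0 (should be 0)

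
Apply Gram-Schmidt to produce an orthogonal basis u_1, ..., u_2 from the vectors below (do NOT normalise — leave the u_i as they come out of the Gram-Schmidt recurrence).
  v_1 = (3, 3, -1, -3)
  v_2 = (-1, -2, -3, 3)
Orthogonal basis:
  u_1 = (3, 3, -1, -3)
  u_2 = (17/28, -11/28, -99/28, 39/28)

Apply the Gram-Schmidt recurrence
  u_1 = v_1
  u_i = v_i − Σ_{j<i} ((v_i · u_j) / (u_j · u_j)) · u_j.

Step by step this gives:
  u_1 = (3, 3, -1, -3)
  u_2 = (17/28, -11/28, -99/28, 39/28)

Orthogonality check:
  u_2 · u_1 = 0 (should be 0)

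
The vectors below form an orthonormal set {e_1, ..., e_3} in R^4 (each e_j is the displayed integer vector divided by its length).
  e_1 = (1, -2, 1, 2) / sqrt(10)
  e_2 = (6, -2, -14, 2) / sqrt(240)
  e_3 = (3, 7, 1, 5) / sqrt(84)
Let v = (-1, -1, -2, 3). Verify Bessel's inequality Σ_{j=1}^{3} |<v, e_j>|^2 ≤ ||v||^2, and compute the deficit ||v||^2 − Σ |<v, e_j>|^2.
Σ |<v, e_j>|^2 = 89/14; ||v||^2 = 15; deficit = 121/14

Write each e_j = u_j / sqrt(<u_j, u_j>) where u_j is the displayed integer vector. Then <v, e_j> = <v, u_j> / sqrt(<u_j, u_j>), so |<v, e_j>|^2 = <v, u_j>^2 / <u_j, u_j>.
Coefficients: <v, e_1> = 5/sqrt(10), <v, e_2> = 30/sqrt(240), <v, e_3> = 3/sqrt(84).
Square and sum: Σ |<v, e_j>|^2 = 89/14.
Compute ||v||^2 = v·v = 15.
Deficit = 15 − 89/14 = 121/14 ≥ 0, confirming Bessel's inequality. (The deficit equals ||v − Σ <v,e_j> e_j||^2, the squared distance from v to span{e_j}.)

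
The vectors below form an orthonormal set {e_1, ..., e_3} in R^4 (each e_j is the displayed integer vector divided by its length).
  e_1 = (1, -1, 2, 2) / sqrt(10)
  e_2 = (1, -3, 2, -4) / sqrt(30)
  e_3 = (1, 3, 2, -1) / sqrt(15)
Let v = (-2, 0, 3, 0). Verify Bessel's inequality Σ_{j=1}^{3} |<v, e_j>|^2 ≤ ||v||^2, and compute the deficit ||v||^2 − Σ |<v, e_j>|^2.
Σ |<v, e_j>|^2 = 16/5; ||v||^2 = 13; deficit = 49/5

Write each e_j = u_j / sqrt(<u_j, u_j>) where u_j is the displayed integer vector. Then <v, e_j> = <v, u_j> / sqrt(<u_j, u_j>), so |<v, e_j>|^2 = <v, u_j>^2 / <u_j, u_j>.
Coefficients: <v, e_1> = 4/sqrt(10), <v, e_2> = 4/sqrt(30), <v, e_3> = 4/sqrt(15).
Square and sum: Σ |<v, e_j>|^2 = 16/5.
Compute ||v||^2 = v·v = 13.
Deficit = 13 − 16/5 = 49/5 ≥ 0, confirming Bessel's inequality. (The deficit equals ||v − Σ <v,e_j> e_j||^2, the squared distance from v to span{e_j}.)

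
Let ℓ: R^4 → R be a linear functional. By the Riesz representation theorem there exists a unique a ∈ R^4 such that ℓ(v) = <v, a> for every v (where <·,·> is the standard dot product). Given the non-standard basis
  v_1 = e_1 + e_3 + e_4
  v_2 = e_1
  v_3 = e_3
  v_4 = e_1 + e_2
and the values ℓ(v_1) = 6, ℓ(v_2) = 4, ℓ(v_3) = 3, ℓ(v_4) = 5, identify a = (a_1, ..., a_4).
a = (4, 1, 3, -1)

Write a = (a_1, ..., a_4) in the standard basis. For each basis vector v_i, ℓ(v_i) = <v_i, a> is a linear equation in the a_j's. Collect the n equations into a matrix system V a = ℓ, where row i of V is v_i (expressed in the standard basis). Since V is invertible (lower-triangular with 1s on the diagonal, up to permutation), solve by back-substitution:
  V =
[[1, 0, 1, 1],
 [1, 0, 0, 0],
 [0, 0, 1, 0],
 [1, 1, 0, 0]]
  V a = (6, 4, 3, 5)
Solving gives a = (4, 1, 3, -1).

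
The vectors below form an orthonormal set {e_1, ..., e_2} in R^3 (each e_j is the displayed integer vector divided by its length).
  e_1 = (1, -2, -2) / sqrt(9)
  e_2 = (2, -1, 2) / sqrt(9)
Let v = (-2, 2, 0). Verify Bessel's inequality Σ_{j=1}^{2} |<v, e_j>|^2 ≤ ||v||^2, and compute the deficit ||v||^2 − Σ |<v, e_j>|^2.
Σ |<v, e_j>|^2 = 8; ||v||^2 = 8; deficit = 0

Write each e_j = u_j / sqrt(<u_j, u_j>) where u_j is the displayed integer vector. Then <v, e_j> = <v, u_j> / sqrt(<u_j, u_j>), so |<v, e_j>|^2 = <v, u_j>^2 / <u_j, u_j>.
Coefficients: <v, e_1> = -6/sqrt(9), <v, e_2> = -6/sqrt(9).
Square and sum: Σ |<v, e_j>|^2 = 8.
Compute ||v||^2 = v·v = 8.
Deficit = 8 − 8 = 0 ≥ 0, confirming Bessel's inequality. (The deficit equals ||v − Σ <v,e_j> e_j||^2, the squared distance from v to span{e_j}.)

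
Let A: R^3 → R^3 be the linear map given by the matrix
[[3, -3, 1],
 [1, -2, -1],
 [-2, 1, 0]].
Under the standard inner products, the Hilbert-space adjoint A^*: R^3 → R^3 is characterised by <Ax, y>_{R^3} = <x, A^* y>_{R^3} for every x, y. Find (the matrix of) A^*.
A^* = A^T =
[[3, 1, -2],
 [-3, -2, 1],
 [1, -1, 0]]

For real matrices with standard dot products, the defining identity <Ax, y> = <x, A^* y> gives (Ax)^T y = x^T (A^*) y, i.e. x^T A^T y = x^T (A^*) y. Since this holds for all x, y, we must have A^* = A^T. Therefore
A^* =
[[3, 1, -2],
 [-3, -2, 1],
 [1, -1, 0]].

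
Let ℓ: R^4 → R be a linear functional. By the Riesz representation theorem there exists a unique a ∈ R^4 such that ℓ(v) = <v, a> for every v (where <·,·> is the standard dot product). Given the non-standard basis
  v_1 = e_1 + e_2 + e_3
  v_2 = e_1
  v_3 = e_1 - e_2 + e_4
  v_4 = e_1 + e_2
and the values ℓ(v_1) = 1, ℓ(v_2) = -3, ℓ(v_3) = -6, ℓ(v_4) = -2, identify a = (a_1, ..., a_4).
a = (-3, 1, 3, -2)

Write a = (a_1, ..., a_4) in the standard basis. For each basis vector v_i, ℓ(v_i) = <v_i, a> is a linear equation in the a_j's. Collect the n equations into a matrix system V a = ℓ, where row i of V is v_i (expressed in the standard basis). Since V is invertible (lower-triangular with 1s on the diagonal, up to permutation), solve by back-substitution:
  V =
[[1, 1, 1, 0],
 [1, 0, 0, 0],
 [1, -1, 0, 1],
 [1, 1, 0, 0]]
  V a = (1, -3, -6, -2)
Solving gives a = (-3, 1, 3, -2).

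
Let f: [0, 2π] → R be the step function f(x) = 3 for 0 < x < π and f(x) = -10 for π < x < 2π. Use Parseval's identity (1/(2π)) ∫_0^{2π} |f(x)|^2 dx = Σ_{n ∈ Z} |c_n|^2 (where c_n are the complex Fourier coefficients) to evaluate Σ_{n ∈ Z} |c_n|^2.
Σ |c_n|^2 = 109/2

Parseval equates the L^2 energy of f (normalised by 1/(2π)) with the ℓ^2 sum of its Fourier coefficients: (1/(2π)) ∫_0^{2π} |f|^2 = Σ |c_n|^2.
Compute the left side: (1/(2π)) [∫_0^π 3^2 dx + ∫_π^{2π} (-10)^2 dx] = (1/(2π)) · (9π + 100π) = (9 + 100)/2 = 109/2.
So Σ_{n ∈ Z} |c_n|^2 = 109/2.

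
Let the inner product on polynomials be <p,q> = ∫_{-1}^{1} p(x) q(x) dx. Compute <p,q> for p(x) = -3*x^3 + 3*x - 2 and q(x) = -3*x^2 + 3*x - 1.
<p,q> = 52/5

Expand the product: p(x)·q(x) = 9*x^5 - 9*x^4 - 6*x^3 + 15*x^2 - 9*x + 2.
∫_{-1}^{1} of each monomial x^k gives [2/(k+1) if k even, 0 if k odd]. Integrating term-by-term (or equivalently evaluating the antiderivative F(x) = 3*x^6/2 - 9*x^5/5 - 3*x^4/2 + 5*x^3 - 9*x^2/2 + 2*x at the endpoints):
  F(1) − F(−1) = 7/10 − (-97/10) = 52/5.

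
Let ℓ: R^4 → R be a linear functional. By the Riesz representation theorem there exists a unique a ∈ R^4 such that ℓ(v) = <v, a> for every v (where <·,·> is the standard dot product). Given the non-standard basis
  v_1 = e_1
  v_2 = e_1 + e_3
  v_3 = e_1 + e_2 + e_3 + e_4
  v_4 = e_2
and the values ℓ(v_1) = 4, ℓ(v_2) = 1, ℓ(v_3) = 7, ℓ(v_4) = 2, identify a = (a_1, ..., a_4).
a = (4, 2, -3, 4)

Write a = (a_1, ..., a_4) in the standard basis. For each basis vector v_i, ℓ(v_i) = <v_i, a> is a linear equation in the a_j's. Collect the n equations into a matrix system V a = ℓ, where row i of V is v_i (expressed in the standard basis). Since V is invertible (lower-triangular with 1s on the diagonal, up to permutation), solve by back-substitution:
  V =
[[1, 0, 0, 0],
 [1, 0, 1, 0],
 [1, 1, 1, 1],
 [0, 1, 0, 0]]
  V a = (4, 1, 7, 2)
Solving gives a = (4, 2, -3, 4).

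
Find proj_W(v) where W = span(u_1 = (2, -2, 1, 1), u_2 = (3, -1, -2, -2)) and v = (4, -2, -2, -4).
proj_W(v) = (179/41, -61/41, -117/41, -117/41)

Set up U = [u_1 | ... | u_2] ∈ R^(4×2). The projector onto W = col(U) is P = U (U^T U)^(-1) U^T.
Compute U^T U =
  [10, 4]
  [4, 18],
and U^T v = (6, 26).
Solve U^T U · c = U^T v for the coefficients: c = (1/41, 59/41). The projection is proj_W(v) = U c.
Check: (v - proj_W(v)) · u_1 = 0  (should be 0).
Check: (v - proj_W(v)) · u_2 = 0  (should be 0).
Result: proj_W(v) = (179/41, -61/41, -117/41, -117/41).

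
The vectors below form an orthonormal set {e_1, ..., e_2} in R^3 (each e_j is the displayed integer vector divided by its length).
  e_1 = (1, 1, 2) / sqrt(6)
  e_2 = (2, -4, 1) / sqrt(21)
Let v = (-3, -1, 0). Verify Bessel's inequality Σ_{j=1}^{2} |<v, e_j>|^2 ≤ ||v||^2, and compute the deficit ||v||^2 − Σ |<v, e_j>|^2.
Σ |<v, e_j>|^2 = 20/7; ||v||^2 = 10; deficit = 50/7

Write each e_j = u_j / sqrt(<u_j, u_j>) where u_j is the displayed integer vector. Then <v, e_j> = <v, u_j> / sqrt(<u_j, u_j>), so |<v, e_j>|^2 = <v, u_j>^2 / <u_j, u_j>.
Coefficients: <v, e_1> = -4/sqrt(6), <v, e_2> = -2/sqrt(21).
Square and sum: Σ |<v, e_j>|^2 = 20/7.
Compute ||v||^2 = v·v = 10.
Deficit = 10 − 20/7 = 50/7 ≥ 0, confirming Bessel's inequality. (The deficit equals ||v − Σ <v,e_j> e_j||^2, the squared distance from v to span{e_j}.)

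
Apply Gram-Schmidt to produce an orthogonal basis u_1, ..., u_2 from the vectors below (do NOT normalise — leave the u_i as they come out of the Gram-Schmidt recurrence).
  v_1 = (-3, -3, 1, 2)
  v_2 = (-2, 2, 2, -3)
Orthogonal basis:
  u_1 = (-3, -3, 1, 2)
  u_2 = (-58/23, 34/23, 50/23, -61/23)

Apply the Gram-Schmidt recurrence
  u_1 = v_1
  u_i = v_i − Σ_{j<i} ((v_i · u_j) / (u_j · u_j)) · u_j.

Step by step this gives:
  u_1 = (-3, -3, 1, 2)
  u_2 = (-58/23, 34/23, 50/23, -61/23)

Orthogonality check:
  u_2 · u_1 = 0 (should be 0)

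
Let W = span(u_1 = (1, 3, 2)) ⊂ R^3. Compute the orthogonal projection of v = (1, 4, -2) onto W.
proj_W(v) = (9/14, 27/14, 9/7)

Set up U = [u_1 | ... | u_1] ∈ R^(3×1). The projector onto W = col(U) is P = U (U^T U)^(-1) U^T.
Compute U^T U =
  [14],
and U^T v = (9).
Solve U^T U · c = U^T v for the coefficients: c = (9/14). The projection is proj_W(v) = U c.
Check: (v - proj_W(v)) · u_1 = 0  (should be 0).
Result: proj_W(v) = (9/14, 27/14, 9/7).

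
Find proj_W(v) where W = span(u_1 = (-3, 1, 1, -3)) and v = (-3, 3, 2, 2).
proj_W(v) = (-6/5, 2/5, 2/5, -6/5)

Set up U = [u_1 | ... | u_1] ∈ R^(4×1). The projector onto W = col(U) is P = U (U^T U)^(-1) U^T.
Compute U^T U =
  [20],
and U^T v = (8).
Solve U^T U · c = U^T v for the coefficients: c = (2/5). The projection is proj_W(v) = U c.
Check: (v - proj_W(v)) · u_1 = 0  (should be 0).
Result: proj_W(v) = (-6/5, 2/5, 2/5, -6/5).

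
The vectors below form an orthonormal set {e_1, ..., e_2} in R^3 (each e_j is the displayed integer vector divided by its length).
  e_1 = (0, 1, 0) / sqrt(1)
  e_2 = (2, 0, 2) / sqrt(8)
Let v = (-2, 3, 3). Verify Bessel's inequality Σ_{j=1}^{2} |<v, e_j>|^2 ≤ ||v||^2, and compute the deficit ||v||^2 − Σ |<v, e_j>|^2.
Σ |<v, e_j>|^2 = 19/2; ||v||^2 = 22; deficit = 25/2

Write each e_j = u_j / sqrt(<u_j, u_j>) where u_j is the displayed integer vector. Then <v, e_j> = <v, u_j> / sqrt(<u_j, u_j>), so |<v, e_j>|^2 = <v, u_j>^2 / <u_j, u_j>.
Coefficients: <v, e_1> = 3/sqrt(1), <v, e_2> = 2/sqrt(8).
Square and sum: Σ |<v, e_j>|^2 = 19/2.
Compute ||v||^2 = v·v = 22.
Deficit = 22 − 19/2 = 25/2 ≥ 0, confirming Bessel's inequality. (The deficit equals ||v − Σ <v,e_j> e_j||^2, the squared distance from v to span{e_j}.)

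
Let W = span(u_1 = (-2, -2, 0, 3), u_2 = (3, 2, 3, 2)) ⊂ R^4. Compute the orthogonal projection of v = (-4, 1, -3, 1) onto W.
proj_W(v) = (-1091/426, -419/213, -253/142, -4/213)

Set up U = [u_1 | ... | u_2] ∈ R^(4×2). The projector onto W = col(U) is P = U (U^T U)^(-1) U^T.
Compute U^T U =
  [17, -4]
  [-4, 26],
and U^T v = (9, -17).
Solve U^T U · c = U^T v for the coefficients: c = (83/213, -253/426). The projection is proj_W(v) = U c.
Check: (v - proj_W(v)) · u_1 = 0  (should be 0).
Check: (v - proj_W(v)) · u_2 = 0  (should be 0).
Result: proj_W(v) = (-1091/426, -419/213, -253/142, -4/213).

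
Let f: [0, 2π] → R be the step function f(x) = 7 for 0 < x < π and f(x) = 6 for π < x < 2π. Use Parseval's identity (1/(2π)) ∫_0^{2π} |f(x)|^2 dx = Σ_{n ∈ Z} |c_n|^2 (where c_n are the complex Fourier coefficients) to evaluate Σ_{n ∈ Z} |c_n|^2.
Σ |c_n|^2 = 85/2

Parseval equates the L^2 energy of f (normalised by 1/(2π)) with the ℓ^2 sum of its Fourier coefficients: (1/(2π)) ∫_0^{2π} |f|^2 = Σ |c_n|^2.
Compute the left side: (1/(2π)) [∫_0^π 7^2 dx + ∫_π^{2π} 6^2 dx] = (1/(2π)) · (49π + 36π) = (49 + 36)/2 = 85/2.
So Σ_{n ∈ Z} |c_n|^2 = 85/2.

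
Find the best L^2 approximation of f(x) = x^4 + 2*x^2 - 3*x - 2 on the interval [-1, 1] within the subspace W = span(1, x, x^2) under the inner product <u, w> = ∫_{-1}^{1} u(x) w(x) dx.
g(x) = 20*x^2/7 - 3*x - 73/35

The best approximation g ∈ W is the orthogonal projection of f onto W. Writing g = a_0 + a_1 x + a_2 x^2, the coefficients solve the normal equations G · a = b where
  G_{ij} = <φ_i, φ_j> and b_i = <f, φ_i>, with φ_0 = 1, φ_1 = x, φ_2 = x^2.
G =
  [2, 0, 2/3]
  [0, 2/3, 0]
  [2/3, 0, 2/5],
b = (-34/15, -2, -26/105).
Solving gives a_0 = -73/35, a_1 = -3, a_2 = 20/7, so
  g(x) = 20*x^2/7 - 3*x - 73/35.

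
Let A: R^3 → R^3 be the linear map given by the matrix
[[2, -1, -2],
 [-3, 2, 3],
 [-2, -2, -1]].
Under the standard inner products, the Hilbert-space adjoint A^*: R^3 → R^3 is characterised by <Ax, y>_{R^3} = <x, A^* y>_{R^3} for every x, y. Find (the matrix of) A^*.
A^* = A^T =
[[2, -3, -2],
 [-1, 2, -2],
 [-2, 3, -1]]

For real matrices with standard dot products, the defining identity <Ax, y> = <x, A^* y> gives (Ax)^T y = x^T (A^*) y, i.e. x^T A^T y = x^T (A^*) y. Since this holds for all x, y, we must have A^* = A^T. Therefore
A^* =
[[2, -3, -2],
 [-1, 2, -2],
 [-2, 3, -1]].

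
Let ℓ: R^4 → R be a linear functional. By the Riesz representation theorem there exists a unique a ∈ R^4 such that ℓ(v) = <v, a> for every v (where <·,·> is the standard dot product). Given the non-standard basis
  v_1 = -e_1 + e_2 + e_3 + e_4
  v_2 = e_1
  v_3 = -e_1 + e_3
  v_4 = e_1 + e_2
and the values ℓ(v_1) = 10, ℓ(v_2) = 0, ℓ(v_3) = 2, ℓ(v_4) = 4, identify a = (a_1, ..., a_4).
a = (0, 4, 2, 4)

Write a = (a_1, ..., a_4) in the standard basis. For each basis vector v_i, ℓ(v_i) = <v_i, a> is a linear equation in the a_j's. Collect the n equations into a matrix system V a = ℓ, where row i of V is v_i (expressed in the standard basis). Since V is invertible (lower-triangular with 1s on the diagonal, up to permutation), solve by back-substitution:
  V =
[[-1, 1, 1, 1],
 [1, 0, 0, 0],
 [-1, 0, 1, 0],
 [1, 1, 0, 0]]
  V a = (10, 0, 2, 4)
Solving gives a = (0, 4, 2, 4).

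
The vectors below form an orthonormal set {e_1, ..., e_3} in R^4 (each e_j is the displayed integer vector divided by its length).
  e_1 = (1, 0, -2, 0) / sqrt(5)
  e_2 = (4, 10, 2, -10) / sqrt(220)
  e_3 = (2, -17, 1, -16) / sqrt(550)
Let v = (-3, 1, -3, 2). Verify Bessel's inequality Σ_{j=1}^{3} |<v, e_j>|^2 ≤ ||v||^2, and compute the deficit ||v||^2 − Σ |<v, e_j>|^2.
Σ |<v, e_j>|^2 = 287/25; ||v||^2 = 23; deficit = 288/25

Write each e_j = u_j / sqrt(<u_j, u_j>) where u_j is the displayed integer vector. Then <v, e_j> = <v, u_j> / sqrt(<u_j, u_j>), so |<v, e_j>|^2 = <v, u_j>^2 / <u_j, u_j>.
Coefficients: <v, e_1> = 3/sqrt(5), <v, e_2> = -28/sqrt(220), <v, e_3> = -58/sqrt(550).
Square and sum: Σ |<v, e_j>|^2 = 287/25.
Compute ||v||^2 = v·v = 23.
Deficit = 23 − 287/25 = 288/25 ≥ 0, confirming Bessel's inequality. (The deficit equals ||v − Σ <v,e_j> e_j||^2, the squared distance from v to span{e_j}.)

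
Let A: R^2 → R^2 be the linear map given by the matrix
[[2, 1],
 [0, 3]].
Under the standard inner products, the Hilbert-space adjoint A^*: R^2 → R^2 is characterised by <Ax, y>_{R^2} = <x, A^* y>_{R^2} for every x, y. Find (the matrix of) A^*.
A^* = A^T =
[[2, 0],
 [1, 3]]

For real matrices with standard dot products, the defining identity <Ax, y> = <x, A^* y> gives (Ax)^T y = x^T (A^*) y, i.e. x^T A^T y = x^T (A^*) y. Since this holds for all x, y, we must have A^* = A^T. Therefore
A^* =
[[2, 0],
 [1, 3]].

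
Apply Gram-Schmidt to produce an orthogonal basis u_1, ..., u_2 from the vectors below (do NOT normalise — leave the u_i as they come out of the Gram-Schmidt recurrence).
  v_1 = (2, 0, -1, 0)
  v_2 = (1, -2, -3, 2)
Orthogonal basis:
  u_1 = (2, 0, -1, 0)
  u_2 = (-1, -2, -2, 2)

Apply the Gram-Schmidt recurrence
  u_1 = v_1
  u_i = v_i − Σ_{j<i} ((v_i · u_j) / (u_j · u_j)) · u_j.

Step by step this gives:
  u_1 = (2, 0, -1, 0)
  u_2 = (-1, -2, -2, 2)

Orthogonality check:
  u_2 · u_1 = 0 (should be 0)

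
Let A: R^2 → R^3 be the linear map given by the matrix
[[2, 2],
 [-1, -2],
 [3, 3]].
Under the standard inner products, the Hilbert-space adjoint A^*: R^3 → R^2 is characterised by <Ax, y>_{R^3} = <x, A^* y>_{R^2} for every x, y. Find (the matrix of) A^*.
A^* = A^T =
[[2, -1, 3],
 [2, -2, 3]]

For real matrices with standard dot products, the defining identity <Ax, y> = <x, A^* y> gives (Ax)^T y = x^T (A^*) y, i.e. x^T A^T y = x^T (A^*) y. Since this holds for all x, y, we must have A^* = A^T. Therefore
A^* =
[[2, -1, 3],
 [2, -2, 3]].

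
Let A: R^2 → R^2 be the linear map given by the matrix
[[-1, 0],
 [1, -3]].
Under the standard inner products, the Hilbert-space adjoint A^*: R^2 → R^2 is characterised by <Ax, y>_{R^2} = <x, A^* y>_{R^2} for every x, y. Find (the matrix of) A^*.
A^* = A^T =
[[-1, 1],
 [0, -3]]

For real matrices with standard dot products, the defining identity <Ax, y> = <x, A^* y> gives (Ax)^T y = x^T (A^*) y, i.e. x^T A^T y = x^T (A^*) y. Since this holds for all x, y, we must have A^* = A^T. Therefore
A^* =
[[-1, 1],
 [0, -3]].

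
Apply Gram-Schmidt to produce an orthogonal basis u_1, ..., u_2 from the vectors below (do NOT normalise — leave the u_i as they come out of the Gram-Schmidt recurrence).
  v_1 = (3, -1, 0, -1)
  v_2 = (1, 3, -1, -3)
Orthogonal basis:
  u_1 = (3, -1, 0, -1)
  u_2 = (2/11, 36/11, -1, -30/11)

Apply the Gram-Schmidt recurrence
  u_1 = v_1
  u_i = v_i − Σ_{j<i} ((v_i · u_j) / (u_j · u_j)) · u_j.

Step by step this gives:
  u_1 = (3, -1, 0, -1)
  u_2 = (2/11, 36/11, -1, -30/11)

Orthogonality check:
  u_2 · u_1 = 0 (should be 0)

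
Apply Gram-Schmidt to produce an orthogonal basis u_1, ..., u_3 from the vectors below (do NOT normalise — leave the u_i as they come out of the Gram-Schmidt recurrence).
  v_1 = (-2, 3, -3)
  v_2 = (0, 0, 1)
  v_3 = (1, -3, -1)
Orthogonal basis:
  u_1 = (-2, 3, -3)
  u_2 = (-3/11, 9/22, 13/22)
  u_3 = (-9/13, -6/13, 0)

Apply the Gram-Schmidt recurrence
  u_1 = v_1
  u_i = v_i − Σ_{j<i} ((v_i · u_j) / (u_j · u_j)) · u_j.

Step by step this gives:
  u_1 = (-2, 3, -3)
  u_2 = (-3/11, 9/22, 13/22)
  u_3 = (-9/13, -6/13, 0)

Orthogonality check:
  u_2 · u_1 = 0 (should be 0)
  u_3 · u_1 = 0 (should be 0)
  u_3 · u_2 = 0 (should be 0)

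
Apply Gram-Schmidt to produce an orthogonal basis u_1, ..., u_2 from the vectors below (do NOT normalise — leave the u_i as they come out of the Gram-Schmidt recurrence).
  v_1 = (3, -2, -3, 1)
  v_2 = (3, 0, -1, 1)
Orthogonal basis:
  u_1 = (3, -2, -3, 1)
  u_2 = (30/23, 26/23, 16/23, 10/23)

Apply the Gram-Schmidt recurrence
  u_1 = v_1
  u_i = v_i − Σ_{j<i} ((v_i · u_j) / (u_j · u_j)) · u_j.

Step by step this gives:
  u_1 = (3, -2, -3, 1)
  u_2 = (30/23, 26/23, 16/23, 10/23)

Orthogonality check:
  u_2 · u_1 = 0 (should be 0)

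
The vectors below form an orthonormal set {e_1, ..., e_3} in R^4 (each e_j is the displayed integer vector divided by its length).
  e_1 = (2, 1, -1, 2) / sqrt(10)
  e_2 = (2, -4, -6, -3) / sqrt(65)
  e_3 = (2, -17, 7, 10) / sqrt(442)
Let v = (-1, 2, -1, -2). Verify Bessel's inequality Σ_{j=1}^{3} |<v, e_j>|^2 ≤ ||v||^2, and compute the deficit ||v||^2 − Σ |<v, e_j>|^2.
Σ |<v, e_j>|^2 = 169/17; ||v||^2 = 10; deficit = 1/17

Write each e_j = u_j / sqrt(<u_j, u_j>) where u_j is the displayed integer vector. Then <v, e_j> = <v, u_j> / sqrt(<u_j, u_j>), so |<v, e_j>|^2 = <v, u_j>^2 / <u_j, u_j>.
Coefficients: <v, e_1> = -3/sqrt(10), <v, e_2> = 2/sqrt(65), <v, e_3> = -63/sqrt(442).
Square and sum: Σ |<v, e_j>|^2 = 169/17.
Compute ||v||^2 = v·v = 10.
Deficit = 10 − 169/17 = 1/17 ≥ 0, confirming Bessel's inequality. (The deficit equals ||v − Σ <v,e_j> e_j||^2, the squared distance from v to span{e_j}.)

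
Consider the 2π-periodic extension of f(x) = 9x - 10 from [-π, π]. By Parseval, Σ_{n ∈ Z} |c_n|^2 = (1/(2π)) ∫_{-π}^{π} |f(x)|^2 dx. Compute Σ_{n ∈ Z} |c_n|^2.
Σ |c_n|^2 = 27π^2 + 100

Expand and integrate term by term over [-π, π]:
  ∫ (9x)^2 dx = 81·(2π^3/3); ∫ 2·9·(-10)·x dx = 0 (odd integrand); ∫ (-10)^2 dx = 100·2π.
So (1/(2π)) ∫_{-π}^{π} (9x - 10)^2 dx = 81π^2/3 + 100 = 27π^2 + 100.
Parseval ⇒ Σ |c_n|^2 = 27π^2 + 100.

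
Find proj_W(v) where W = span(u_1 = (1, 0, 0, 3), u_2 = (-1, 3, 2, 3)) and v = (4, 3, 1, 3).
proj_W(v) = (115/166, 84/83, 56/83, 681/166)

Set up U = [u_1 | ... | u_2] ∈ R^(4×2). The projector onto W = col(U) is P = U (U^T U)^(-1) U^T.
Compute U^T U =
  [10, 8]
  [8, 23],
and U^T v = (13, 16).
Solve U^T U · c = U^T v for the coefficients: c = (171/166, 28/83). The projection is proj_W(v) = U c.
Check: (v - proj_W(v)) · u_1 = 0  (should be 0).
Check: (v - proj_W(v)) · u_2 = 0  (should be 0).
Result: proj_W(v) = (115/166, 84/83, 56/83, 681/166).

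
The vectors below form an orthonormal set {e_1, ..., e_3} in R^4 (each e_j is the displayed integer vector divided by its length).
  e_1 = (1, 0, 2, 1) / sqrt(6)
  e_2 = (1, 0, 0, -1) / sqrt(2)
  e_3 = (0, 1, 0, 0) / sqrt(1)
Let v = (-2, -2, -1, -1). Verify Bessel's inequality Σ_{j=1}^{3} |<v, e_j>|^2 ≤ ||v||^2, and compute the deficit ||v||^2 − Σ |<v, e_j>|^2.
Σ |<v, e_j>|^2 = 26/3; ||v||^2 = 10; deficit = 4/3

Write each e_j = u_j / sqrt(<u_j, u_j>) where u_j is the displayed integer vector. Then <v, e_j> = <v, u_j> / sqrt(<u_j, u_j>), so |<v, e_j>|^2 = <v, u_j>^2 / <u_j, u_j>.
Coefficients: <v, e_1> = -5/sqrt(6), <v, e_2> = -1/sqrt(2), <v, e_3> = -2/sqrt(1).
Square and sum: Σ |<v, e_j>|^2 = 26/3.
Compute ||v||^2 = v·v = 10.
Deficit = 10 − 26/3 = 4/3 ≥ 0, confirming Bessel's inequality. (The deficit equals ||v − Σ <v,e_j> e_j||^2, the squared distance from v to span{e_j}.)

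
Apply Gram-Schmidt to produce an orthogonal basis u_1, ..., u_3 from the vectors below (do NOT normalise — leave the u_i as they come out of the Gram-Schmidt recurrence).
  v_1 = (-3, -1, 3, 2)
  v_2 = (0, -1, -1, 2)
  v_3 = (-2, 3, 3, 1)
Orthogonal basis:
  u_1 = (-3, -1, 3, 2)
  u_2 = (6/23, -21/23, -29/23, 42/23)
  u_3 = (4/67, 187/67, 3/67, 95/67)

Apply the Gram-Schmidt recurrence
  u_1 = v_1
  u_i = v_i − Σ_{j<i} ((v_i · u_j) / (u_j · u_j)) · u_j.

Step by step this gives:
  u_1 = (-3, -1, 3, 2)
  u_2 = (6/23, -21/23, -29/23, 42/23)
  u_3 = (4/67, 187/67, 3/67, 95/67)

Orthogonality check:
  u_2 · u_1 = 0 (should be 0)
  u_3 · u_1 = 0 (should be 0)
  u_3 · u_2 = 0 (should be 0)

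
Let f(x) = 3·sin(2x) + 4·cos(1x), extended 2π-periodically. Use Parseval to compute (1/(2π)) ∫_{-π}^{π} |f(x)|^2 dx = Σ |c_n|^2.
Σ |c_n|^2 = 25/2

Expand |f|^2 and use orthogonality of {sin(nx), cos(mx)} on [-π, π]:
  ∫_{-π}^{π} sin(nx)^2 dx = π, ∫ cos(mx)^2 dx = π, and cross terms integrate to 0.
So ∫_{-π}^{π} f(x)^2 dx = 3^2 · π + 4^2 · π = (9 + 16)π.
Divide by 2π: (9 + 16)/2 = 25/2.
By Parseval, this equals Σ |c_n|^2.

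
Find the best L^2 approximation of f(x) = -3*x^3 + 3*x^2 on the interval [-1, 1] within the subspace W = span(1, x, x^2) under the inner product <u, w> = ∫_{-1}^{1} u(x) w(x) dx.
g(x) = 3*x^2 - 9*x/5

The best approximation g ∈ W is the orthogonal projection of f onto W. Writing g = a_0 + a_1 x + a_2 x^2, the coefficients solve the normal equations G · a = b where
  G_{ij} = <φ_i, φ_j> and b_i = <f, φ_i>, with φ_0 = 1, φ_1 = x, φ_2 = x^2.
G =
  [2, 0, 2/3]
  [0, 2/3, 0]
  [2/3, 0, 2/5],
b = (2, -6/5, 6/5).
Solving gives a_0 = 0, a_1 = -9/5, a_2 = 3, so
  g(x) = 3*x^2 - 9*x/5.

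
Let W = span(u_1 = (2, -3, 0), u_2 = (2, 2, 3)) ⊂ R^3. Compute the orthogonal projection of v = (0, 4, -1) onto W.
proj_W(v) = (-306/217, 664/217, 123/217)

Set up U = [u_1 | ... | u_2] ∈ R^(3×2). The projector onto W = col(U) is P = U (U^T U)^(-1) U^T.
Compute U^T U =
  [13, -2]
  [-2, 17],
and U^T v = (-12, 5).
Solve U^T U · c = U^T v for the coefficients: c = (-194/217, 41/217). The projection is proj_W(v) = U c.
Check: (v - proj_W(v)) · u_1 = 0  (should be 0).
Check: (v - proj_W(v)) · u_2 = 0  (should be 0).
Result: proj_W(v) = (-306/217, 664/217, 123/217).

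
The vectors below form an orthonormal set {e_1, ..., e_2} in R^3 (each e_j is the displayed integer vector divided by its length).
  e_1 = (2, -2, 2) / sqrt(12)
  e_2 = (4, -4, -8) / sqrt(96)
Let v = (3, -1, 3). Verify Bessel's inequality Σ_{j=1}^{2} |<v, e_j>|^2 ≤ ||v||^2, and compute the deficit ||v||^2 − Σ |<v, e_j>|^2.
Σ |<v, e_j>|^2 = 17; ||v||^2 = 19; deficit = 2

Write each e_j = u_j / sqrt(<u_j, u_j>) where u_j is the displayed integer vector. Then <v, e_j> = <v, u_j> / sqrt(<u_j, u_j>), so |<v, e_j>|^2 = <v, u_j>^2 / <u_j, u_j>.
Coefficients: <v, e_1> = 14/sqrt(12), <v, e_2> = -8/sqrt(96).
Square and sum: Σ |<v, e_j>|^2 = 17.
Compute ||v||^2 = v·v = 19.
Deficit = 19 − 17 = 2 ≥ 0, confirming Bessel's inequality. (The deficit equals ||v − Σ <v,e_j> e_j||^2, the squared distance from v to span{e_j}.)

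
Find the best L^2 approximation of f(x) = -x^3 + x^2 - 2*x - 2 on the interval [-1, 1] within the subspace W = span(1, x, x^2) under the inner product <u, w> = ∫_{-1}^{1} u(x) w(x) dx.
g(x) = x^2 - 13*x/5 - 2

The best approximation g ∈ W is the orthogonal projection of f onto W. Writing g = a_0 + a_1 x + a_2 x^2, the coefficients solve the normal equations G · a = b where
  G_{ij} = <φ_i, φ_j> and b_i = <f, φ_i>, with φ_0 = 1, φ_1 = x, φ_2 = x^2.
G =
  [2, 0, 2/3]
  [0, 2/3, 0]
  [2/3, 0, 2/5],
b = (-10/3, -26/15, -14/15).
Solving gives a_0 = -2, a_1 = -13/5, a_2 = 1, so
  g(x) = x^2 - 13*x/5 - 2.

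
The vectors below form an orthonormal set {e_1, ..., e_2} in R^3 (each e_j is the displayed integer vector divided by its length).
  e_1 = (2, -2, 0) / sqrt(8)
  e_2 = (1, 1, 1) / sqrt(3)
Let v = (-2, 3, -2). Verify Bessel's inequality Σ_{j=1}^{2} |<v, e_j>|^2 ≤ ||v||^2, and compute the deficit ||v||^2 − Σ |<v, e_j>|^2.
Σ |<v, e_j>|^2 = 77/6; ||v||^2 = 17; deficit = 25/6

Write each e_j = u_j / sqrt(<u_j, u_j>) where u_j is the displayed integer vector. Then <v, e_j> = <v, u_j> / sqrt(<u_j, u_j>), so |<v, e_j>|^2 = <v, u_j>^2 / <u_j, u_j>.
Coefficients: <v, e_1> = -10/sqrt(8), <v, e_2> = -1/sqrt(3).
Square and sum: Σ |<v, e_j>|^2 = 77/6.
Compute ||v||^2 = v·v = 17.
Deficit = 17 − 77/6 = 25/6 ≥ 0, confirming Bessel's inequality. (The deficit equals ||v − Σ <v,e_j> e_j||^2, the squared distance from v to span{e_j}.)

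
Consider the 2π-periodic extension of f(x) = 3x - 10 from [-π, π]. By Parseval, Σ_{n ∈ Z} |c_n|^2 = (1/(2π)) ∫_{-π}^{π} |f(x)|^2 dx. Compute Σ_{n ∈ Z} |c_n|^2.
Σ |c_n|^2 = 3π^2 + 100

Expand and integrate term by term over [-π, π]:
  ∫ (3x)^2 dx = 9·(2π^3/3); ∫ 2·3·(-10)·x dx = 0 (odd integrand); ∫ (-10)^2 dx = 100·2π.
So (1/(2π)) ∫_{-π}^{π} (3x - 10)^2 dx = 9π^2/3 + 100 = 3π^2 + 100.
Parseval ⇒ Σ |c_n|^2 = 3π^2 + 100.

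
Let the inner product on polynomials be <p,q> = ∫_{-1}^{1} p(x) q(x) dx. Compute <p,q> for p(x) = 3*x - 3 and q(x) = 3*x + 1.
<p,q> = 0

Expand the product: p(x)·q(x) = 9*x^2 - 6*x - 3.
∫_{-1}^{1} of each monomial x^k gives [2/(k+1) if k even, 0 if k odd]. Integrating term-by-term (or equivalently evaluating the antiderivative F(x) = 3*x^3 - 3*x^2 - 3*x at the endpoints):
  F(1) − F(−1) = -3 − (-3) = 0.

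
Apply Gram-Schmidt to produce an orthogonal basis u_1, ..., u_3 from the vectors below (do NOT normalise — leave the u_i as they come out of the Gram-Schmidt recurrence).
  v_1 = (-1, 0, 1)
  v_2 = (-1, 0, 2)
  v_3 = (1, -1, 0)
Orthogonal basis:
  u_1 = (-1, 0, 1)
  u_2 = (1/2, 0, 1/2)
  u_3 = (0, -1, 0)

Apply the Gram-Schmidt recurrence
  u_1 = v_1
  u_i = v_i − Σ_{j<i} ((v_i · u_j) / (u_j · u_j)) · u_j.

Step by step this gives:
  u_1 = (-1, 0, 1)
  u_2 = (1/2, 0, 1/2)
  u_3 = (0, -1, 0)

Orthogonality check:
  u_2 · u_1 = 0 (should be 0)
  u_3 · u_1 = 0 (should be 0)
  u_3 · u_2 = 0 (should be 0)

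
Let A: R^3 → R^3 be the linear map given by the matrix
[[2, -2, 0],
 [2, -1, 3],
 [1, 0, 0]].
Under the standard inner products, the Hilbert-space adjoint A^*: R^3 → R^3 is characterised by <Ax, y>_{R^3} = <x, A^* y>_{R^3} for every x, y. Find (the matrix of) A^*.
A^* = A^T =
[[2, 2, 1],
 [-2, -1, 0],
 [0, 3, 0]]

For real matrices with standard dot products, the defining identity <Ax, y> = <x, A^* y> gives (Ax)^T y = x^T (A^*) y, i.e. x^T A^T y = x^T (A^*) y. Since this holds for all x, y, we must have A^* = A^T. Therefore
A^* =
[[2, 2, 1],
 [-2, -1, 0],
 [0, 3, 0]].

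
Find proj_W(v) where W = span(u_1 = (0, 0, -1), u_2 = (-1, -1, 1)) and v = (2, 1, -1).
proj_W(v) = (3/2, 3/2, -1)

Set up U = [u_1 | ... | u_2] ∈ R^(3×2). The projector onto W = col(U) is P = U (U^T U)^(-1) U^T.
Compute U^T U =
  [1, -1]
  [-1, 3],
and U^T v = (1, -4).
Solve U^T U · c = U^T v for the coefficients: c = (-1/2, -3/2). The projection is proj_W(v) = U c.
Check: (v - proj_W(v)) · u_1 = 0  (should be 0).
Check: (v - proj_W(v)) · u_2 = 0  (should be 0).
Result: proj_W(v) = (3/2, 3/2, -1).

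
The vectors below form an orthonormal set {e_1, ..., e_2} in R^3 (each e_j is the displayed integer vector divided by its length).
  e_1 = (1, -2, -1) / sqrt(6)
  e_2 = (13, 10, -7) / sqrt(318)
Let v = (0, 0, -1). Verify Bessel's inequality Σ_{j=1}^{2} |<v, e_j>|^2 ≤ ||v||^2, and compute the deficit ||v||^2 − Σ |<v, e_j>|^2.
Σ |<v, e_j>|^2 = 17/53; ||v||^2 = 1; deficit = 36/53

Write each e_j = u_j / sqrt(<u_j, u_j>) where u_j is the displayed integer vector. Then <v, e_j> = <v, u_j> / sqrt(<u_j, u_j>), so |<v, e_j>|^2 = <v, u_j>^2 / <u_j, u_j>.
Coefficients: <v, e_1> = 1/sqrt(6), <v, e_2> = 7/sqrt(318).
Square and sum: Σ |<v, e_j>|^2 = 17/53.
Compute ||v||^2 = v·v = 1.
Deficit = 1 − 17/53 = 36/53 ≥ 0, confirming Bessel's inequality. (The deficit equals ||v − Σ <v,e_j> e_j||^2, the squared distance from v to span{e_j}.)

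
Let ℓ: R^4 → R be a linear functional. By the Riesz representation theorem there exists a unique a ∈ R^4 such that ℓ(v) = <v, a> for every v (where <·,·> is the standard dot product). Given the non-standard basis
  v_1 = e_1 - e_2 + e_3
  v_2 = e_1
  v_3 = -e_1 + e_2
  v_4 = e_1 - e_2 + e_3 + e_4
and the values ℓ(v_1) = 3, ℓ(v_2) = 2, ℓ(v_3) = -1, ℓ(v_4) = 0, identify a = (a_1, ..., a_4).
a = (2, 1, 2, -3)

Write a = (a_1, ..., a_4) in the standard basis. For each basis vector v_i, ℓ(v_i) = <v_i, a> is a linear equation in the a_j's. Collect the n equations into a matrix system V a = ℓ, where row i of V is v_i (expressed in the standard basis). Since V is invertible (lower-triangular with 1s on the diagonal, up to permutation), solve by back-substitution:
  V =
[[1, -1, 1, 0],
 [1, 0, 0, 0],
 [-1, 1, 0, 0],
 [1, -1, 1, 1]]
  V a = (3, 2, -1, 0)
Solving gives a = (2, 1, 2, -3).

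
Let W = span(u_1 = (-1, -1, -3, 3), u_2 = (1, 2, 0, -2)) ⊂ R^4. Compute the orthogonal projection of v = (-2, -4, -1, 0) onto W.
proj_W(v) = (-10/9, -229/99, 3/11, 211/99)

Set up U = [u_1 | ... | u_2] ∈ R^(4×2). The projector onto W = col(U) is P = U (U^T U)^(-1) U^T.
Compute U^T U =
  [20, -9]
  [-9, 9],
and U^T v = (9, -10).
Solve U^T U · c = U^T v for the coefficients: c = (-1/11, -119/99). The projection is proj_W(v) = U c.
Check: (v - proj_W(v)) · u_1 = 0  (should be 0).
Check: (v - proj_W(v)) · u_2 = 0  (should be 0).
Result: proj_W(v) = (-10/9, -229/99, 3/11, 211/99).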